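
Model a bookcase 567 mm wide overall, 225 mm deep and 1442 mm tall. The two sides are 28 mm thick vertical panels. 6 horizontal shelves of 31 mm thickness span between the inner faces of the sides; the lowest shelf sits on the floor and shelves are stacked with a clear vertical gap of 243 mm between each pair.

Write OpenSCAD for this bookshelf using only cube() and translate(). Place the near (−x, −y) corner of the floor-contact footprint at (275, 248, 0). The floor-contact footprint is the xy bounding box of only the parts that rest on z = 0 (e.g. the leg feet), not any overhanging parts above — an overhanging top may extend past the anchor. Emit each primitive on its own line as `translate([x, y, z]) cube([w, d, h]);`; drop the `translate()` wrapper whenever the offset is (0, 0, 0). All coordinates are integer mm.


translate([275, 248, 0]) cube([28, 225, 1442]);
translate([814, 248, 0]) cube([28, 225, 1442]);
translate([303, 248, 0]) cube([511, 225, 31]);
translate([303, 248, 274]) cube([511, 225, 31]);
translate([303, 248, 548]) cube([511, 225, 31]);
translate([303, 248, 822]) cube([511, 225, 31]);
translate([303, 248, 1096]) cube([511, 225, 31]);
translate([303, 248, 1370]) cube([511, 225, 31]);


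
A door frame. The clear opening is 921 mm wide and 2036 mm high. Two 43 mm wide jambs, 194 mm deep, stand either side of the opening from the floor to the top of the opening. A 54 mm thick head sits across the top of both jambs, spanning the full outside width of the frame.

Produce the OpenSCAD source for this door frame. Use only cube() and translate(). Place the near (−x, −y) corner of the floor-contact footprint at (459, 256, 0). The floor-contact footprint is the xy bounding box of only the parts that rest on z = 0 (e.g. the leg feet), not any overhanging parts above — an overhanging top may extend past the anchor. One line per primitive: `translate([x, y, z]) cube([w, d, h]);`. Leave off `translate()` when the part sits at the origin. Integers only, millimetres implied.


translate([459, 256, 0]) cube([43, 194, 2036]);
translate([1423, 256, 0]) cube([43, 194, 2036]);
translate([459, 256, 2036]) cube([1007, 194, 54]);


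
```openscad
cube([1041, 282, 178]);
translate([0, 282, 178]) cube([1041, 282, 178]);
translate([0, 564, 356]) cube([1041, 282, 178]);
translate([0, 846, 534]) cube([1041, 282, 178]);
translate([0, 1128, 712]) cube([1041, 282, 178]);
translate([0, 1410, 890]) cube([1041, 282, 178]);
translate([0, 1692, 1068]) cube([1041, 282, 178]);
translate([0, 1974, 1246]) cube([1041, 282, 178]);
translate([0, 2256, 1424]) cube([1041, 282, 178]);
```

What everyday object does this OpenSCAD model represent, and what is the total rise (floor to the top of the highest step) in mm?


A staircase. The total rise is 1602 mm.

9 identical blocks, each offset up and back from the previous — a staircase. Each step is 178 mm tall and there are 9 of them, so the total rise is 9 × 178 = 1602 mm.


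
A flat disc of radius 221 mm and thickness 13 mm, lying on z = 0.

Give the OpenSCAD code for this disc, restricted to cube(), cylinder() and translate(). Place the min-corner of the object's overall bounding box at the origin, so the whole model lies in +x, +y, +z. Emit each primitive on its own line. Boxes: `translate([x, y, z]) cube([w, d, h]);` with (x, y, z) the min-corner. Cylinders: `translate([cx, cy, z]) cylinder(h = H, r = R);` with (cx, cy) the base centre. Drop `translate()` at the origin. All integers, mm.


translate([221, 221, 0]) cylinder(h = 13, r = 221);


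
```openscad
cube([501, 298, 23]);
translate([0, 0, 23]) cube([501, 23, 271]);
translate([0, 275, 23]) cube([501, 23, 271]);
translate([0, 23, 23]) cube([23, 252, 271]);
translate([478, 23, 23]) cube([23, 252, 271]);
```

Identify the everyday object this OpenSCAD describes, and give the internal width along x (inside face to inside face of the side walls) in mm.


An open box. The internal width is 455 mm.

A 501×298 base slab with four walls standing on it — an open box. The base is 501 mm wide and the walls are 23 mm thick, so the internal width is 501 − 2 × 23 = 455 mm.


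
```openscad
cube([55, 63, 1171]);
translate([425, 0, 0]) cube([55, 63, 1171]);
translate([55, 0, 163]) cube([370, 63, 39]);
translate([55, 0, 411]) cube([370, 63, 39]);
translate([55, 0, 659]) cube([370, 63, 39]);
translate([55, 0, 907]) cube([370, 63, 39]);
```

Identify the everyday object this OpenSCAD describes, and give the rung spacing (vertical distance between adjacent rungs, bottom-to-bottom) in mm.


A ladder. The rung spacing is 248 mm.

Two tall 55×63 posts with 4 short bars between them — a ladder. Adjacent rungs sit at z = 163 and z = 411, so the spacing is 411 − 163 = 248 mm.


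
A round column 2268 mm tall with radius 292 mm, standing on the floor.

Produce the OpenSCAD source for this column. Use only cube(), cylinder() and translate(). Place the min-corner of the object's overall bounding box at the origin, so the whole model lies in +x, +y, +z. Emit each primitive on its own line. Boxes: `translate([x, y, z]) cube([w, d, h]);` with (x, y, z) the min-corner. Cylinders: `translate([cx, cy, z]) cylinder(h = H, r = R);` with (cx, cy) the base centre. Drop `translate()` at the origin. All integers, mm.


translate([292, 292, 0]) cylinder(h = 2268, r = 292);


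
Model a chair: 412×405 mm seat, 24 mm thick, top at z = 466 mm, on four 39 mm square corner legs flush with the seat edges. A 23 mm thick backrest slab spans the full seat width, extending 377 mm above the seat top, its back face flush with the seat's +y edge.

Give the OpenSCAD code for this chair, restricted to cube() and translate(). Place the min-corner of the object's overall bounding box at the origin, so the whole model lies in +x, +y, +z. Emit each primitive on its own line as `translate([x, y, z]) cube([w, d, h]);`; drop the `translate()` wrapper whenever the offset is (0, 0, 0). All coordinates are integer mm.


translate([0, 0, 442]) cube([412, 405, 24]);
cube([39, 39, 442]);
translate([373, 0, 0]) cube([39, 39, 442]);
translate([0, 366, 0]) cube([39, 39, 442]);
translate([373, 366, 0]) cube([39, 39, 442]);
translate([0, 382, 466]) cube([412, 23, 377]);


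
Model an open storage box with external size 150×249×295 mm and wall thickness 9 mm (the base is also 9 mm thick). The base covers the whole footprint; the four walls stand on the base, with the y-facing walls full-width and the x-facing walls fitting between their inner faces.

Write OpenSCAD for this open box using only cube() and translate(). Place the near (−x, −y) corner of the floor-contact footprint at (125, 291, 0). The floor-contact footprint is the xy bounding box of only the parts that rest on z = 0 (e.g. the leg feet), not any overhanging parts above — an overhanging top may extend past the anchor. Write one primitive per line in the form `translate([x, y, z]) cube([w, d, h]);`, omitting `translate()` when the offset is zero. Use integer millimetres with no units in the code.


translate([125, 291, 0]) cube([150, 249, 9]);
translate([125, 291, 9]) cube([150, 9, 286]);
translate([125, 531, 9]) cube([150, 9, 286]);
translate([125, 300, 9]) cube([9, 231, 286]);
translate([266, 300, 9]) cube([9, 231, 286]);


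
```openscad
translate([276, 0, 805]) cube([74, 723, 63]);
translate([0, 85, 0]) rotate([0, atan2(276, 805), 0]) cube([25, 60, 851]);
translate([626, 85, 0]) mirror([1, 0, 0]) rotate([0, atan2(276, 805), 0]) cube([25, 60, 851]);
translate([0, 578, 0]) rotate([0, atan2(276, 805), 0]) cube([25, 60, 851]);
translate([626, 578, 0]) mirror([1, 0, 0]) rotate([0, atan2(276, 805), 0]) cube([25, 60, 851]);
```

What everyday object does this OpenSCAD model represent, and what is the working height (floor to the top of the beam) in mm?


A sawhorse. The overall height is 868 mm.

A beam across two mirrored pairs of raked legs — a sawhorse. The beam's underside is at z = 805 (matching the legs' vertical rise in atan2(276, 805)) and the beam is 63 mm tall, so its top is at 805 + 63 = 868 mm. The raked legs top out at the beam's underside, so that is the highest point.


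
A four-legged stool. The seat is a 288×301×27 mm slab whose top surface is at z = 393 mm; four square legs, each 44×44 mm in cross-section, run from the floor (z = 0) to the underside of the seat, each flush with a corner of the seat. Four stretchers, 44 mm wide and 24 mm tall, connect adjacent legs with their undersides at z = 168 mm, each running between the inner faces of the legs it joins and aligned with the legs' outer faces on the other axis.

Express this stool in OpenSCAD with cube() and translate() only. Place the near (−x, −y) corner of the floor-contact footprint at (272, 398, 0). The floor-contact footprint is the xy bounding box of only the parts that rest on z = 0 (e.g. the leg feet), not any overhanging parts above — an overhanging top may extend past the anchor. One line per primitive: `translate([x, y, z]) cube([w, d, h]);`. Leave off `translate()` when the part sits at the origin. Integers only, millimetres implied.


// leg_h = 393 - 27 = 366
// stretcher span = 288 - 2*44 = 200
translate([272, 398, 366]) cube([288, 301, 27]);
translate([272, 398, 0]) cube([44, 44, 366]);
translate([516, 398, 0]) cube([44, 44, 366]);
translate([272, 655, 0]) cube([44, 44, 366]);
translate([516, 655, 0]) cube([44, 44, 366]);
translate([316, 398, 168]) cube([200, 44, 24]);
translate([316, 655, 168]) cube([200, 44, 24]);
translate([272, 442, 168]) cube([44, 213, 24]);
translate([516, 442, 168]) cube([44, 213, 24]);


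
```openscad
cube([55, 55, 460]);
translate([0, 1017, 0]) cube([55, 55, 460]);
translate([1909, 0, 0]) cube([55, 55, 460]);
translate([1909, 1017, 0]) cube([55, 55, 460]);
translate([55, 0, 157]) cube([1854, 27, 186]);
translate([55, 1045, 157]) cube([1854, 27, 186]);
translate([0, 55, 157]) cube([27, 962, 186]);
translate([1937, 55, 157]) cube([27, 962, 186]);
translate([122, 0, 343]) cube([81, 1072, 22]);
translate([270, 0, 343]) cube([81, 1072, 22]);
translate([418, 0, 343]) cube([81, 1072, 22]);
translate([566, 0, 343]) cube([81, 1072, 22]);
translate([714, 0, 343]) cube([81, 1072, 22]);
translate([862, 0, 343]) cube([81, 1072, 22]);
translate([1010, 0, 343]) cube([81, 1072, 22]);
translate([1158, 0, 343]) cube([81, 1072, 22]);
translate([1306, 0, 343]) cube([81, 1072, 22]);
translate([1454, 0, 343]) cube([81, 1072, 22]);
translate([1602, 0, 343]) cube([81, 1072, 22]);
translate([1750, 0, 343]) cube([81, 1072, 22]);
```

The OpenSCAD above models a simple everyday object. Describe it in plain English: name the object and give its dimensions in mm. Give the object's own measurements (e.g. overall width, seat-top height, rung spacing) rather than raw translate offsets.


A bed frame 1964 mm long (x) by 1072 mm wide (y). Four 55×55 mm corner posts, 460 mm tall, at the corners of the footprint. Four rails of 27 mm thickness and 186 mm height run between adjacent posts with their undersides at z = 157 mm, their outer faces flush with the outside of the frame (the two x-running rails run between the posts' inner faces; the two y-running rails run between the posts' inner faces). 12 slats, each 81 mm wide (x) and 22 mm thick, lie across the top of the two x-running rails, running the full 1072 mm width of the frame in y; along x they sit between the end posts with a 67 mm gap after the −x posts and between neighbouring slats, leaving 78 mm before the +x posts.


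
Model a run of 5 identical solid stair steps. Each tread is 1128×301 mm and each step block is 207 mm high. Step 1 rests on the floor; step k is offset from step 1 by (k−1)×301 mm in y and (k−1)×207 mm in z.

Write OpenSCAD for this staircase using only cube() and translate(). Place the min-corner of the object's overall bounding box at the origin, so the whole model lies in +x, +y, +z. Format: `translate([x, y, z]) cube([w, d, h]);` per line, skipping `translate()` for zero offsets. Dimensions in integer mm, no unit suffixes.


cube([1128, 301, 207]);
translate([0, 301, 207]) cube([1128, 301, 207]);
translate([0, 602, 414]) cube([1128, 301, 207]);
translate([0, 903, 621]) cube([1128, 301, 207]);
translate([0, 1204, 828]) cube([1128, 301, 207]);


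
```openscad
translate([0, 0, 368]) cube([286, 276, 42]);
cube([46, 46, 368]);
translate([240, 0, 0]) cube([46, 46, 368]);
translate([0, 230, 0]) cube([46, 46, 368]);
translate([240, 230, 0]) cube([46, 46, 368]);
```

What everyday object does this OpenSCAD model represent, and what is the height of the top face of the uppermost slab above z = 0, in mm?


A stool. The seat height is 410 mm.

A 286×276×42 slab at z = 368 on four corner posts — a stool. The seat top is 368 + 42 = 410 mm.


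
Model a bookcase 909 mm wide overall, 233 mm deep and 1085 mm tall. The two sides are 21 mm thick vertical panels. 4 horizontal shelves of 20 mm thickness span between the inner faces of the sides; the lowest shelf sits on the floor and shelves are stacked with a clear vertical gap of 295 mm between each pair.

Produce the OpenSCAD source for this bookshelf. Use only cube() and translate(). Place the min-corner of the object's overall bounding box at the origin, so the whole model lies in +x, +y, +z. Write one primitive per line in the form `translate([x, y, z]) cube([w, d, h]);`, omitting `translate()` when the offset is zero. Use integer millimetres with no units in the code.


cube([21, 233, 1085]);
translate([888, 0, 0]) cube([21, 233, 1085]);
translate([21, 0, 0]) cube([867, 233, 20]);
translate([21, 0, 315]) cube([867, 233, 20]);
translate([21, 0, 630]) cube([867, 233, 20]);
translate([21, 0, 945]) cube([867, 233, 20]);


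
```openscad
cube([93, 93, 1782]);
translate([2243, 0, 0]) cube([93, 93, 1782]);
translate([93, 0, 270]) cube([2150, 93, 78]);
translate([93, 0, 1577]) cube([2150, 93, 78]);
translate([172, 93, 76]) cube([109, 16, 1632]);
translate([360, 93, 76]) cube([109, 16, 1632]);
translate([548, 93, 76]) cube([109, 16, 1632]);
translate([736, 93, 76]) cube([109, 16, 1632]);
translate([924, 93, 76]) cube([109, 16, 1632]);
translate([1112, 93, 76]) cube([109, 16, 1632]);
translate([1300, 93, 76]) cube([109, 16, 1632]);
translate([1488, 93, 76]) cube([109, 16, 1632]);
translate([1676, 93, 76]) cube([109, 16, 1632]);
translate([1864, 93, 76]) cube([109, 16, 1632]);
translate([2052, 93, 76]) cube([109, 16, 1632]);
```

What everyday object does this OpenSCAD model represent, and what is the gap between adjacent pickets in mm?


A fence section. The picket gap is 79 mm.

Two posts, two rails, 11 pickets — a fence section. Span 2150 mm holds 11 pickets of 109 mm with 12 equal gaps: ⌊(2150 − 11·109) / 12⌋ = 79 mm.


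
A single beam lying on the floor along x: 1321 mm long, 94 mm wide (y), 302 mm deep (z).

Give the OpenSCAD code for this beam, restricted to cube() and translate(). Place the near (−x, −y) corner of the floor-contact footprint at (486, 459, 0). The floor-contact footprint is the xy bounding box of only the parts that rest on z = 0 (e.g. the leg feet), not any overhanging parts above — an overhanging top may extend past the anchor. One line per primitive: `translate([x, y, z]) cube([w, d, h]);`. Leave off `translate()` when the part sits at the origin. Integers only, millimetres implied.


translate([486, 459, 0]) cube([1321, 94, 302]);


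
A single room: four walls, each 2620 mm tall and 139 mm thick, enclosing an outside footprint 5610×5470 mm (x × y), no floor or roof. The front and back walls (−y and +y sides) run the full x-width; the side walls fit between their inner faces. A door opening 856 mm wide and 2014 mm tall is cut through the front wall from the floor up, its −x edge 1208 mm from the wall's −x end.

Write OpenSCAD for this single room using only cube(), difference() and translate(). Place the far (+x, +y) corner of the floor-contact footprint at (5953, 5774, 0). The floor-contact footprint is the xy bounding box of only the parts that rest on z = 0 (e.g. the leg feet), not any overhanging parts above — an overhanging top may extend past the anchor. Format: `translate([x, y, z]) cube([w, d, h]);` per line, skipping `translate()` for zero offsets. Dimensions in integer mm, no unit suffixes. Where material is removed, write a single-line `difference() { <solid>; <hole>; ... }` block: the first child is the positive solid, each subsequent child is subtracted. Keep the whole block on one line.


difference() { translate([343, 304, 0]) cube([5610, 139, 2620]); translate([1551, 304, 0]) cube([856, 139, 2014]); }
translate([343, 5635, 0]) cube([5610, 139, 2620]);
translate([343, 443, 0]) cube([139, 5192, 2620]);
translate([5814, 443, 0]) cube([139, 5192, 2620]);


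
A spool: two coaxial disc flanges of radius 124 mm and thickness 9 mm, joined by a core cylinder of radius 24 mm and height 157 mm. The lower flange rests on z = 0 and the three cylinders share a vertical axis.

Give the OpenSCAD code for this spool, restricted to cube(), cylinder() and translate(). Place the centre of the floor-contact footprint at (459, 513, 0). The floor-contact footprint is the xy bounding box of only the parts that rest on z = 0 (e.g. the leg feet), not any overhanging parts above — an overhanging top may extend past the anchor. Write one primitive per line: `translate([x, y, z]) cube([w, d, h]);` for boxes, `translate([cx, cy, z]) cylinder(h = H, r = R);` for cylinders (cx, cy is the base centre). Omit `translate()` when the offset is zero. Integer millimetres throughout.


translate([459, 513, 0]) cylinder(h = 9, r = 124);
translate([459, 513, 9]) cylinder(h = 157, r = 24);
translate([459, 513, 166]) cylinder(h = 9, r = 124);


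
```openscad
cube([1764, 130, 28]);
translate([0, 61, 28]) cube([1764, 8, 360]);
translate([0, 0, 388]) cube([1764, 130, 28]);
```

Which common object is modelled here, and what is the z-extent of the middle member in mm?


An I-beam. The web height is 360 mm.

Two wide flanges with a thin centred web — an I-beam. Overall 416 mm minus two 28 mm flanges gives a web of 416 − 2·28 = 360 mm.


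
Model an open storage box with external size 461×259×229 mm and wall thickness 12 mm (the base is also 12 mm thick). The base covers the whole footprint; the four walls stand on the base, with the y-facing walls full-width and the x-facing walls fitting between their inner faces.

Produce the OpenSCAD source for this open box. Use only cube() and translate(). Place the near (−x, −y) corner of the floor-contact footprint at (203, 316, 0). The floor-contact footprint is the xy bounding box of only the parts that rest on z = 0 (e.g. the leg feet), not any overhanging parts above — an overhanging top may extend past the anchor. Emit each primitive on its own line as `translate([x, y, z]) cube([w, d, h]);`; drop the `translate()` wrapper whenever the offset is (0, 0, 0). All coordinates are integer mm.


translate([203, 316, 0]) cube([461, 259, 12]);
translate([203, 316, 12]) cube([461, 12, 217]);
translate([203, 563, 12]) cube([461, 12, 217]);
translate([203, 328, 12]) cube([12, 235, 217]);
translate([652, 328, 12]) cube([12, 235, 217]);


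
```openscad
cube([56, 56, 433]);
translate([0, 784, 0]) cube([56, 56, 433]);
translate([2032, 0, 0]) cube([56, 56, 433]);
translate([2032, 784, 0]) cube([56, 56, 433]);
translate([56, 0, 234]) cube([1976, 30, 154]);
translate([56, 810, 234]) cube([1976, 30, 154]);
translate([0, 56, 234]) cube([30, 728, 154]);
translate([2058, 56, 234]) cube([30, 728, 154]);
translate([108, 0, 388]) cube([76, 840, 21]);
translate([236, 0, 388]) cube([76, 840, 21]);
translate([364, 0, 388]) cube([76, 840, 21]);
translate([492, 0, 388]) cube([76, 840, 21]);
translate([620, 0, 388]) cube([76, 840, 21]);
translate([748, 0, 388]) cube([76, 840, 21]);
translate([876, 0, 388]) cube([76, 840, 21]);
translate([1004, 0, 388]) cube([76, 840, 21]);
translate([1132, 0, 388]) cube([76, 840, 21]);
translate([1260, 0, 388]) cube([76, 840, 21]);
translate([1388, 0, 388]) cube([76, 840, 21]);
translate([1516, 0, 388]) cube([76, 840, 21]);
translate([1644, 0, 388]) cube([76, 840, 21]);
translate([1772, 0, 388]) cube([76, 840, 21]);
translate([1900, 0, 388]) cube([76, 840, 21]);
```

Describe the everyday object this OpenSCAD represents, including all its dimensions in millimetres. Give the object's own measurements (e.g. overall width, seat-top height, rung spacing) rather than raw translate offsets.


A bed frame 2088 mm long (x) by 840 mm wide (y). Four 56×56 mm corner posts, 433 mm tall, at the corners of the footprint. Four rails of 30 mm thickness and 154 mm height run between adjacent posts with their undersides at z = 234 mm, their outer faces flush with the outside of the frame (the two x-running rails run between the posts' inner faces; the two y-running rails run between the posts' inner faces). 15 slats, each 76 mm wide (x) and 21 mm thick, lie across the top of the two x-running rails, running the full 840 mm width of the frame in y; along x they sit between the end posts with a 52 mm gap after the −x posts and between neighbouring slats, leaving 56 mm before the +x posts.


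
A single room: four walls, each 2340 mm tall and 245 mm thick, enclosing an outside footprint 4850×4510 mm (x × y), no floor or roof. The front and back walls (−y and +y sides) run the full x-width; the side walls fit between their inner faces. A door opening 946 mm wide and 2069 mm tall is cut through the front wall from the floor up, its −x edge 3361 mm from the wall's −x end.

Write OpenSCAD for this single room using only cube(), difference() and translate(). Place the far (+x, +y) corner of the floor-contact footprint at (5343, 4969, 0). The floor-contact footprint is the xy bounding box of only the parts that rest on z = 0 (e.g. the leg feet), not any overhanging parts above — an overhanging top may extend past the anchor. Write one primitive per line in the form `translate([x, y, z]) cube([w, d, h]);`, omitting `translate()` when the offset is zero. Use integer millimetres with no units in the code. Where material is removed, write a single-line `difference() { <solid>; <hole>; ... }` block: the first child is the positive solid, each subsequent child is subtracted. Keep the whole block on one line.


difference() { translate([493, 459, 0]) cube([4850, 245, 2340]); translate([3854, 459, 0]) cube([946, 245, 2069]); }
translate([493, 4724, 0]) cube([4850, 245, 2340]);
translate([493, 704, 0]) cube([245, 4020, 2340]);
translate([5098, 704, 0]) cube([245, 4020, 2340]);


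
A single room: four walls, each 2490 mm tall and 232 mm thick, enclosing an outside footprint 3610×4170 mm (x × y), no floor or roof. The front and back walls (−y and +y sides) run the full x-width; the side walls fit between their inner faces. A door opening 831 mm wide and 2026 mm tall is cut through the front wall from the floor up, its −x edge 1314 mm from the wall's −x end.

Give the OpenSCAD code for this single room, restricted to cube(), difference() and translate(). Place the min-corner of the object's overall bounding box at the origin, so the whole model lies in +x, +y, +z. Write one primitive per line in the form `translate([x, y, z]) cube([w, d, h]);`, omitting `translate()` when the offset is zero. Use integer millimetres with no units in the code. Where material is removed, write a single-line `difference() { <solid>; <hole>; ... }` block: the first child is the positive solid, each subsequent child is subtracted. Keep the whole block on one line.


difference() { cube([3610, 232, 2490]); translate([1314, 0, 0]) cube([831, 232, 2026]); }
translate([0, 3938, 0]) cube([3610, 232, 2490]);
translate([0, 232, 0]) cube([232, 3706, 2490]);
translate([3378, 232, 0]) cube([232, 3706, 2490]);


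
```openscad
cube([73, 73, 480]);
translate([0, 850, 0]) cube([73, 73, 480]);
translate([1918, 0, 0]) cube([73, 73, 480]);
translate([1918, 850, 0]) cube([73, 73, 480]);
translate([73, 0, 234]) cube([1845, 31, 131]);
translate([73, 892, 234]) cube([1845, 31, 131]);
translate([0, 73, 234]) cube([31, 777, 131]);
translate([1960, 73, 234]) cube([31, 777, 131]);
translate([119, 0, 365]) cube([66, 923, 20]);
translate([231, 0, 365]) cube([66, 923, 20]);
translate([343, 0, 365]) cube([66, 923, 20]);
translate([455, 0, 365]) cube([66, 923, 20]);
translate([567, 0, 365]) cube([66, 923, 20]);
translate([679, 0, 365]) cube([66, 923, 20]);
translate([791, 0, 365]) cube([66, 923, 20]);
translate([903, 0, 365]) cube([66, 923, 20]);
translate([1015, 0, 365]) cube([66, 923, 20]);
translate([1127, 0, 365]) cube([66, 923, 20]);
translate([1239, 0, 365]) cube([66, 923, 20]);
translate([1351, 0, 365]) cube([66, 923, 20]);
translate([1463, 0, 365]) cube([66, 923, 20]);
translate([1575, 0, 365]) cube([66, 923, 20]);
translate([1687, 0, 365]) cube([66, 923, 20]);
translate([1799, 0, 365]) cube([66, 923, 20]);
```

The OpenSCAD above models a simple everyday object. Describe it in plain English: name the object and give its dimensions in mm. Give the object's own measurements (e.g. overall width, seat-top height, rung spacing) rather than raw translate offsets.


A bed frame 1991 mm long (x) by 923 mm wide (y). Four 73×73 mm corner posts, 480 mm tall, at the corners of the footprint. Four rails of 31 mm thickness and 131 mm height run between adjacent posts with their undersides at z = 234 mm, their outer faces flush with the outside of the frame (the two x-running rails run between the posts' inner faces; the two y-running rails run between the posts' inner faces). 16 slats, each 66 mm wide (x) and 20 mm thick, lie across the top of the two x-running rails, running the full 923 mm width of the frame in y; along x they sit between the end posts with a 46 mm gap after the −x posts and between neighbouring slats, leaving 53 mm before the +x posts.


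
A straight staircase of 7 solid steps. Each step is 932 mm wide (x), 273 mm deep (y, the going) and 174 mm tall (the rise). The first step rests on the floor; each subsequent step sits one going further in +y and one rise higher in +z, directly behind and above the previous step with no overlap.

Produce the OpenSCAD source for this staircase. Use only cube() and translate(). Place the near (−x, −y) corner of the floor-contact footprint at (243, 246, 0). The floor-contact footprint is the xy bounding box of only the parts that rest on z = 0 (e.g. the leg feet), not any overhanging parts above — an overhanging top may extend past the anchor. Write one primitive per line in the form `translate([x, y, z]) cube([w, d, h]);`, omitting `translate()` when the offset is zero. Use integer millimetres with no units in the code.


translate([243, 246, 0]) cube([932, 273, 174]);
translate([243, 519, 174]) cube([932, 273, 174]);
translate([243, 792, 348]) cube([932, 273, 174]);
translate([243, 1065, 522]) cube([932, 273, 174]);
translate([243, 1338, 696]) cube([932, 273, 174]);
translate([243, 1611, 870]) cube([932, 273, 174]);
translate([243, 1884, 1044]) cube([932, 273, 174]);


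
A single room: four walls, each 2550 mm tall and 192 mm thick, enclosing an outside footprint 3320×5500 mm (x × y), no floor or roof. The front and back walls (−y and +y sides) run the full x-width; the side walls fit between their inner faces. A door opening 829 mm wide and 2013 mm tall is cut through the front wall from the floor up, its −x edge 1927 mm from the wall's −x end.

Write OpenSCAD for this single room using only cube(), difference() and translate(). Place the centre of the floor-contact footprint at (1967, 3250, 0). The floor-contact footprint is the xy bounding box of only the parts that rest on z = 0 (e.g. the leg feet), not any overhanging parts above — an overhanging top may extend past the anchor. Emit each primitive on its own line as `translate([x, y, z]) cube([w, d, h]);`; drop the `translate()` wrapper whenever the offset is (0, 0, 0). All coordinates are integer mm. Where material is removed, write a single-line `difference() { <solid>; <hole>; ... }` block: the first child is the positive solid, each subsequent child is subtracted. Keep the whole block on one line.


difference() { translate([307, 500, 0]) cube([3320, 192, 2550]); translate([2234, 500, 0]) cube([829, 192, 2013]); }
translate([307, 5808, 0]) cube([3320, 192, 2550]);
translate([307, 692, 0]) cube([192, 5116, 2550]);
translate([3435, 692, 0]) cube([192, 5116, 2550]);


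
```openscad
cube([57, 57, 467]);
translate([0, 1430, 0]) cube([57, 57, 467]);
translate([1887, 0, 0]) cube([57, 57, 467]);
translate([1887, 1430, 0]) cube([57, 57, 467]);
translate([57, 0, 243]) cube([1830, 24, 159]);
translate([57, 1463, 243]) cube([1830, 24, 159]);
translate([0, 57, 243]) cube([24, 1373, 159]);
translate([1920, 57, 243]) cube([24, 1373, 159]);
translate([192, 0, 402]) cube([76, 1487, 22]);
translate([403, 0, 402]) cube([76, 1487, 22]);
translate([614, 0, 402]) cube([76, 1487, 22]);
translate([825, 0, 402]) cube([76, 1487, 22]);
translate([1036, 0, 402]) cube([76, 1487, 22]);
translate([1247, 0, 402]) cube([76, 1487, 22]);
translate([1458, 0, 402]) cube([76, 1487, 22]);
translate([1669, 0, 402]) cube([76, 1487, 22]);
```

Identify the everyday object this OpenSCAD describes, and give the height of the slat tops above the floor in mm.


A bed frame. The slat-top height is 424 mm.

Four posts, four rails, and a row of slats — a bed frame. Slats sit on the rails at z = 243 + 159 = 402; with slat thickness 22, the top is 424 mm.


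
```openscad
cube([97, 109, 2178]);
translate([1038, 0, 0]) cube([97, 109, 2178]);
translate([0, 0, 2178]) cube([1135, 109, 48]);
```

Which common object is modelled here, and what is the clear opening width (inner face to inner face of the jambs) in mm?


A door frame. The clear opening width is 941 mm.

Two 2178 mm tall posts with a header on top — a door frame. The left jamb is 97 mm wide at x = 0; the right jamb starts at x = 1038. The clear opening is 1038 − 97 = 941 mm.


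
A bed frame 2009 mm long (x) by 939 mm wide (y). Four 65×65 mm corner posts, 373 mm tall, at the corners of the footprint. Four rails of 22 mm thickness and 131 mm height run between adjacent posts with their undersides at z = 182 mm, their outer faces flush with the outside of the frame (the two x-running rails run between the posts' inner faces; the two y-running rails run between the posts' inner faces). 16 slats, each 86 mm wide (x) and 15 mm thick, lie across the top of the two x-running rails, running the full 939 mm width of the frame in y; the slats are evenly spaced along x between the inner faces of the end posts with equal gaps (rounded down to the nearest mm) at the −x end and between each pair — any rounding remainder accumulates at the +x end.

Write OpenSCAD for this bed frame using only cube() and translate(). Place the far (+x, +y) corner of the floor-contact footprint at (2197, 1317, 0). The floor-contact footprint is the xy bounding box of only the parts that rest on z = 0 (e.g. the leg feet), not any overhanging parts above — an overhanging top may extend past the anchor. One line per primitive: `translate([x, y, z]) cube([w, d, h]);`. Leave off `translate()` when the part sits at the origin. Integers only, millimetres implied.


translate([188, 378, 0]) cube([65, 65, 373]);
translate([188, 1252, 0]) cube([65, 65, 373]);
translate([2132, 378, 0]) cube([65, 65, 373]);
translate([2132, 1252, 0]) cube([65, 65, 373]);
translate([253, 378, 182]) cube([1879, 22, 131]);
translate([253, 1295, 182]) cube([1879, 22, 131]);
translate([188, 443, 182]) cube([22, 809, 131]);
translate([2175, 443, 182]) cube([22, 809, 131]);
translate([282, 378, 313]) cube([86, 939, 15]);
translate([397, 378, 313]) cube([86, 939, 15]);
translate([512, 378, 313]) cube([86, 939, 15]);
translate([627, 378, 313]) cube([86, 939, 15]);
translate([742, 378, 313]) cube([86, 939, 15]);
translate([857, 378, 313]) cube([86, 939, 15]);
translate([972, 378, 313]) cube([86, 939, 15]);
translate([1087, 378, 313]) cube([86, 939, 15]);
translate([1202, 378, 313]) cube([86, 939, 15]);
translate([1317, 378, 313]) cube([86, 939, 15]);
translate([1432, 378, 313]) cube([86, 939, 15]);
translate([1547, 378, 313]) cube([86, 939, 15]);
translate([1662, 378, 313]) cube([86, 939, 15]);
translate([1777, 378, 313]) cube([86, 939, 15]);
translate([1892, 378, 313]) cube([86, 939, 15]);
translate([2007, 378, 313]) cube([86, 939, 15]);


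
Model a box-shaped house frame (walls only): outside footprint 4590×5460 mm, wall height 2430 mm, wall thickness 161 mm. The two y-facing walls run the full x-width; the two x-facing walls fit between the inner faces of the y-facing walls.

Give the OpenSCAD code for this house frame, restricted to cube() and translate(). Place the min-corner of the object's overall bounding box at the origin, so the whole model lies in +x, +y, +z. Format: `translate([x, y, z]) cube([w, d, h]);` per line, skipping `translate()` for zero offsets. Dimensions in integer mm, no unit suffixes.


cube([4590, 161, 2430]);
translate([0, 5299, 0]) cube([4590, 161, 2430]);
translate([0, 161, 0]) cube([161, 5138, 2430]);
translate([4429, 161, 0]) cube([161, 5138, 2430]);


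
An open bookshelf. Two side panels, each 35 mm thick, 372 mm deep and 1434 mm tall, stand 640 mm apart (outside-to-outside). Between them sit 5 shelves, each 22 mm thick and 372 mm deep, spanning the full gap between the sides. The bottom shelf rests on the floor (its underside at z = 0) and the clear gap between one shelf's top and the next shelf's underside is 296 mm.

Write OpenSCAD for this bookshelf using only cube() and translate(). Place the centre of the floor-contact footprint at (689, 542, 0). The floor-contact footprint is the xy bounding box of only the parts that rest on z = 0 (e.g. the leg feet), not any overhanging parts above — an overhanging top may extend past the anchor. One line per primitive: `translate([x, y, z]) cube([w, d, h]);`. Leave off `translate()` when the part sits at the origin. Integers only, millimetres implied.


translate([369, 356, 0]) cube([35, 372, 1434]);
translate([974, 356, 0]) cube([35, 372, 1434]);
translate([404, 356, 0]) cube([570, 372, 22]);
translate([404, 356, 318]) cube([570, 372, 22]);
translate([404, 356, 636]) cube([570, 372, 22]);
translate([404, 356, 954]) cube([570, 372, 22]);
translate([404, 356, 1272]) cube([570, 372, 22]);


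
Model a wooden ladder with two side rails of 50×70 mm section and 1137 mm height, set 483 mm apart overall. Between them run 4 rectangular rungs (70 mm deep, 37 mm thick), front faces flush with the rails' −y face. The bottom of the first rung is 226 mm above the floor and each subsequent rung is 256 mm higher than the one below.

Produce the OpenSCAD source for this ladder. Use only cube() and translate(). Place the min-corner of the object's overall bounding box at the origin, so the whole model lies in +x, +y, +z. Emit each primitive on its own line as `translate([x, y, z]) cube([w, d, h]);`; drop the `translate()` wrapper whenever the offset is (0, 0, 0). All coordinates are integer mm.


cube([50, 70, 1137]);
translate([433, 0, 0]) cube([50, 70, 1137]);
translate([50, 0, 226]) cube([383, 70, 37]);
translate([50, 0, 482]) cube([383, 70, 37]);
translate([50, 0, 738]) cube([383, 70, 37]);
translate([50, 0, 994]) cube([383, 70, 37]);


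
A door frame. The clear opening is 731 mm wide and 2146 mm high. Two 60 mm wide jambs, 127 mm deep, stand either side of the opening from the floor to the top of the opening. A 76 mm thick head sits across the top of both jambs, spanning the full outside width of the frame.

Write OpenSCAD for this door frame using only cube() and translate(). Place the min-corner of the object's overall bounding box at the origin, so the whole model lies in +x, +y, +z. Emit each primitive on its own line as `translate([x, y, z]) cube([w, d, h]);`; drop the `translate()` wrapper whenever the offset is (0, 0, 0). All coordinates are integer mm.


cube([60, 127, 2146]);
translate([791, 0, 0]) cube([60, 127, 2146]);
translate([0, 0, 2146]) cube([851, 127, 76]);


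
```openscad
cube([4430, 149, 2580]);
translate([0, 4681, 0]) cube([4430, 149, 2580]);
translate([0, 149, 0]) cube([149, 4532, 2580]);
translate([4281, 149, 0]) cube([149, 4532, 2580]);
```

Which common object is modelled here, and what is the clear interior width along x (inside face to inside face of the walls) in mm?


A house (or room) frame. The interior width is 4132 mm.

Four 2580 mm walls enclosing a rectangle with no floor or roof — a room or house frame. Outside width is 4430 mm and wall thickness is 149 mm, so the interior width is 4430 − 2 × 149 = 4132 mm.


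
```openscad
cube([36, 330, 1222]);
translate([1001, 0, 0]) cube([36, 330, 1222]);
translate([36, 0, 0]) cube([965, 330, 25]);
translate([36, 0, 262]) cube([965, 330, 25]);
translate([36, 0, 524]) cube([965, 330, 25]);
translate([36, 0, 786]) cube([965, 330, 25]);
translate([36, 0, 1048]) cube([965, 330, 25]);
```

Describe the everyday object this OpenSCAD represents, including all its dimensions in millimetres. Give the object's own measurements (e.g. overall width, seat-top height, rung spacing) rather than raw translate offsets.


An open bookshelf. Two side panels, each 36 mm thick, 330 mm deep and 1222 mm tall, stand 1037 mm apart (outside-to-outside). Between them sit 5 shelves, each 25 mm thick and 330 mm deep, spanning the full gap between the sides. The bottom shelf rests on the floor (its underside at z = 0) and the clear gap between one shelf's top and the next shelf's underside is 237 mm.


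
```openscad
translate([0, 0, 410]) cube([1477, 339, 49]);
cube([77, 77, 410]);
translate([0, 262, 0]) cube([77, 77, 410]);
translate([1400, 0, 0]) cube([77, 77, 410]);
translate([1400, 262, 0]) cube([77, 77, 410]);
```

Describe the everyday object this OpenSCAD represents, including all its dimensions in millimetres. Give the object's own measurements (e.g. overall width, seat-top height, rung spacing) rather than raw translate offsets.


A long wooden bench with a 1477 mm (x) × 339 mm (y) seat, 49 mm thick, its top surface 459 mm above the floor. Four 77 mm square legs at the seat corners, flush with the edges, run from z = 0 to the seat underside.


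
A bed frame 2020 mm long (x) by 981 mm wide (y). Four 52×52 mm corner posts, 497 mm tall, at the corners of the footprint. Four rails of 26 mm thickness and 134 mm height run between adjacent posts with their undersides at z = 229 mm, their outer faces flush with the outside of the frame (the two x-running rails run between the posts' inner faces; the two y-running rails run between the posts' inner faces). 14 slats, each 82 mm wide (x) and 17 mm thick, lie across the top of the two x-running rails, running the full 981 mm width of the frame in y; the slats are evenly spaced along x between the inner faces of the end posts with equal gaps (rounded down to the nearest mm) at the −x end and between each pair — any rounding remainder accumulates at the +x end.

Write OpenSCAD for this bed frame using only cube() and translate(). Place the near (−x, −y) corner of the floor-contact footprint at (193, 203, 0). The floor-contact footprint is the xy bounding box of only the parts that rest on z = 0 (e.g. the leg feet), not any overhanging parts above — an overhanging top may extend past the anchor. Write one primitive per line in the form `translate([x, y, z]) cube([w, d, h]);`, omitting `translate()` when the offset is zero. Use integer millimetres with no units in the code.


translate([193, 203, 0]) cube([52, 52, 497]);
translate([193, 1132, 0]) cube([52, 52, 497]);
translate([2161, 203, 0]) cube([52, 52, 497]);
translate([2161, 1132, 0]) cube([52, 52, 497]);
translate([245, 203, 229]) cube([1916, 26, 134]);
translate([245, 1158, 229]) cube([1916, 26, 134]);
translate([193, 255, 229]) cube([26, 877, 134]);
translate([2187, 255, 229]) cube([26, 877, 134]);
translate([296, 203, 363]) cube([82, 981, 17]);
translate([429, 203, 363]) cube([82, 981, 17]);
translate([562, 203, 363]) cube([82, 981, 17]);
translate([695, 203, 363]) cube([82, 981, 17]);
translate([828, 203, 363]) cube([82, 981, 17]);
translate([961, 203, 363]) cube([82, 981, 17]);
translate([1094, 203, 363]) cube([82, 981, 17]);
translate([1227, 203, 363]) cube([82, 981, 17]);
translate([1360, 203, 363]) cube([82, 981, 17]);
translate([1493, 203, 363]) cube([82, 981, 17]);
translate([1626, 203, 363]) cube([82, 981, 17]);
translate([1759, 203, 363]) cube([82, 981, 17]);
translate([1892, 203, 363]) cube([82, 981, 17]);
translate([2025, 203, 363]) cube([82, 981, 17]);
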